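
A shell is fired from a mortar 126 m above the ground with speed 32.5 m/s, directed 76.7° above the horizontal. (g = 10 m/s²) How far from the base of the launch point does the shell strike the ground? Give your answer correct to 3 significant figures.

68.0 m

Components: v_x = 32.5 cos 76.7° = 7.477 m/s, v_y = 32.5 sin 76.7° = 31.63 m/s.
Vertical: 0 = 126 + 31.63 t − ½(10) t² ⇒ 5.000 t² − 31.63 t − 126 = 0.
t = [31.63 + √(1000 + 2520)] / 10.00 = 9.096 s.
Horizontal: R = v_x · t = 7.477 × 9.096 = 68.0 m.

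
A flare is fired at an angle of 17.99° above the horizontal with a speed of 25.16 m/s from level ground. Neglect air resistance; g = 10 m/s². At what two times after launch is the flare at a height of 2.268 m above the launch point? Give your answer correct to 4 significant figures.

0.3895 s and 1.165 s

v_y0 = 25.16 sin 17.99° = 7.7707 m/s.
Set y = v_y0 t − ½ g t² = 2.268: 5.000 t² − 7.7707 t + 2.268 = 0.
t = [7.7707 ± √(60.384 − 45.360)] / 10 = (7.7707 ± 3.8761) / 10, giving t = 0.3895 s or t = 1.165 s.
So the flare is at 2.268 m at t = 0.3895 s (rising) and t = 1.165 s (falling).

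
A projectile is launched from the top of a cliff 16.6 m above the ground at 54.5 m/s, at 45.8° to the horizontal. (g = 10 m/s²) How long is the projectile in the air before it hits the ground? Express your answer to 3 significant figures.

Vertical component: v_y = 54.5 sin 45.8° = 39.07 m/s.
Taking up as positive with launch at y = 16.6 m, landing at y = 0: 0 = 16.6 + 39.07 t − ½(10) t².
Solving 5.000 t² − 39.07 t − 16.6 = 0 gives t = [39.07 + √(39.07² + 4·5.000·16.6)] / 10.00 = 8.22 s.

8.22 s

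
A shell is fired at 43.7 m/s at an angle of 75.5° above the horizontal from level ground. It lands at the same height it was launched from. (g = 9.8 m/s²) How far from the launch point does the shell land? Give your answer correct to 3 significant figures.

Components: v_x = 43.7 cos 75.5° = 10.94 m/s, v_y = 43.7 sin 75.5° = 42.31 m/s.
Time of flight (same landing height): t = 2 v_y / g = 2 × 42.31 / 9.8 = 8.635 s.
Range: R = v_x · t = 10.94 × 8.635 = 94.5 m.

94.5 m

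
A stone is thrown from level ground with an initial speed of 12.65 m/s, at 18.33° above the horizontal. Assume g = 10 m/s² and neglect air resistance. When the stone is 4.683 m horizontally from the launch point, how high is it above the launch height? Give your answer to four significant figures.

0.7910 m

v_x = 12.65 cos 18.33° = 12.008 m/s, v_y0 = 12.65 sin 18.33° = 3.9783 m/s.
Time to reach x = 4.683 m: t = x / v_x = 4.683 / 12.008 = 0.38999 s.
y = v_y0 t − ½ g t² = 3.9783×0.38999 − 5.000×0.38999² = 0.7910 m.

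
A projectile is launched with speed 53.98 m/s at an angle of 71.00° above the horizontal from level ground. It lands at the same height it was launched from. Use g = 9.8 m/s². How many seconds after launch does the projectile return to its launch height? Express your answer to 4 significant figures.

10.42 s

Vertical component: v_y = 53.98 sin 71.00° = 51.039 m/s.
For a projectile landing at launch height, time of flight is t = 2 v_y / g = 2 × 51.039 / 9.8 = 10.42 s.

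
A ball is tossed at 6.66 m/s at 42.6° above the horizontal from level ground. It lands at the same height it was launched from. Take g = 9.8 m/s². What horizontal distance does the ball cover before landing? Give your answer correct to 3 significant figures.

Components: v_x = 6.66 cos 42.6° = 4.902 m/s, v_y = 6.66 sin 42.6° = 4.508 m/s.
Time of flight (same landing height): t = 2 v_y / g = 2 × 4.508 / 9.8 = 0.9200 s.
Range: R = v_x · t = 4.902 × 0.9200 = 4.51 m.

4.51 m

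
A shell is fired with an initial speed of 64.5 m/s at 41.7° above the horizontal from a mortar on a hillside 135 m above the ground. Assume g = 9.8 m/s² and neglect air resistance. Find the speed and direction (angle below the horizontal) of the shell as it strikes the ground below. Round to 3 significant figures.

v_x = 64.5 cos 41.7° = 48.16 m/s (constant).
|v_y| at impact = √((42.91)² + 2×9.8×135) = 66.99 m/s.
Speed = √(48.16² + 66.99²) = 82.5 m/s; angle = arctan(66.99/48.16) = 54.3° below horizontal.

82.5 m/s at 54.3° below the horizontal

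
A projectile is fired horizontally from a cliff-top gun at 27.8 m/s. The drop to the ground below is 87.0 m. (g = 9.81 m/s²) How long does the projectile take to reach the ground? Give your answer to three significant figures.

The horizontal speed doesn't affect the fall. With v_y0 = 0, h = ½ g t².
t = √(2 × 87.0 / 9.81) = √17.74 = 4.21 s.

4.21 s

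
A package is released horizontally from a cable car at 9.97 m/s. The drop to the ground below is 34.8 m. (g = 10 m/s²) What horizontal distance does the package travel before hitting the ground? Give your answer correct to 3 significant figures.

26.3 m

Initial vertical velocity is zero, so the fall time comes from h = ½ g t²: t = √(2 × 34.8 / 10) = 2.638 s.
Horizontal motion is uniform at 9.97 m/s, so x = 9.97 × 2.638 = 26.3 m.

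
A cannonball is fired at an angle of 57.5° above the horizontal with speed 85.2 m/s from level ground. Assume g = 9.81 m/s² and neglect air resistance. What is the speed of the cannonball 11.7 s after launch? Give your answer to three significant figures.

v_x = 85.2 cos 57.5° = 45.78 m/s (constant).
v_y(t) = 85.2 sin 57.5° − g t = 71.86 − 9.81 × 11.7 = -42.92 m/s.
Speed = √(v_x² + v_y²) = √(2096 + 1842) = 62.8 m/s.

62.8 m/s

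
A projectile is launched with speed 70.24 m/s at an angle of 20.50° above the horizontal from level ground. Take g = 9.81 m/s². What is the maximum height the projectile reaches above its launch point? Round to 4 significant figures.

Vertical component of launch velocity: v_y = 70.24 sin 20.50° = 24.599 m/s.
At the highest point the vertical velocity is zero, so v_y² = 2 g h_max.
h_max = (24.599)² / (2 × 9.81) = 605.11 / 19.62 = 30.84 m.

30.84 m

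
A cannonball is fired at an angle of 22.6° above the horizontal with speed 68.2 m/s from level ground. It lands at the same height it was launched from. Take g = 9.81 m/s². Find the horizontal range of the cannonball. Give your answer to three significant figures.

Components: v_x = 68.2 cos 22.6° = 62.96 m/s, v_y = 68.2 sin 22.6° = 26.21 m/s.
Time of flight (same landing height): t = 2 v_y / g = 2 × 26.21 / 9.81 = 5.344 s.
Range: R = v_x · t = 62.96 × 5.344 = 336 m.

336 m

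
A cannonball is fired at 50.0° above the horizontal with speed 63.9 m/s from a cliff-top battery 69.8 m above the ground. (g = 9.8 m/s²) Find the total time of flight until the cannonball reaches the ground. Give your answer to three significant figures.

11.3 s

Vertical component: v_y = 63.9 sin 50.0° = 48.95 m/s.
Taking up as positive with launch at y = 69.8 m, landing at y = 0: 0 = 69.8 + 48.95 t − ½(9.8) t².
Solving 4.900 t² − 48.95 t − 69.8 = 0 gives t = [48.95 + √(48.95² + 4·4.900·69.8)] / 9.800 = 11.3 s.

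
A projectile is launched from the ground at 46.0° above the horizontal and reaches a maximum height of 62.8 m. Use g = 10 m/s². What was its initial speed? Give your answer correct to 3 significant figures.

At maximum height v_y = 0, so (v₀ sin θ)² = 2 g H.
v₀ sin 46.0° = √(2 × 10 × 62.8) = 35.44 m/s.
v₀ = 35.44 / sin 46.0° = 35.44 / 0.7193 = 49.3 m/s.

49.3 m/s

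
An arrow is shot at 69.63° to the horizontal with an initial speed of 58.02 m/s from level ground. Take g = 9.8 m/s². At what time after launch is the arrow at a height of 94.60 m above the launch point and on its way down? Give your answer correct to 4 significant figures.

8.941 s

v_y0 = 58.02 sin 69.63° = 54.392 m/s.
Set y = v_y0 t − ½ g t² = 94.60: 4.900 t² − 54.392 t + 94.60 = 0.
t = [54.392 ± √(2958.5 − 1854.2)] / 9.8 = (54.392 ± 33.231) / 9.8, giving t = 2.159 s or t = 8.941 s.
On the way down corresponds to the larger root: t = 8.941 s.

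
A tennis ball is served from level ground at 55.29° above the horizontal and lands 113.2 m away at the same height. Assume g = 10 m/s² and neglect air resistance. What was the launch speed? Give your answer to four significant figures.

34.77 m/s

On level ground, R = v₀² sin(2θ) / g, so v₀ = √(R g / sin 2θ).
sin(2 × 55.29°) = 0.9362.
v₀ = √(113.2 × 10 / 0.9362) = √1209.1 = 34.77 m/s.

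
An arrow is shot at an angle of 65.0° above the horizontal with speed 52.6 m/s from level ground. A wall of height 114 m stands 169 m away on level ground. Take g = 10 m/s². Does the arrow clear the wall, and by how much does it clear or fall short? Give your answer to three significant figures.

v_x = 52.6 cos 65.0° = 22.23 m/s; v_y0 = 52.6 sin 65.0° = 47.67 m/s.
Time to reach the wall: t = 169 / 22.23 = 7.602 s.
Height at that point: y = 47.67×7.602 − 5.000×7.602² = 73.44 m.
That is 114 − 73.44 = 40.6 m below the top of the wall, so the arrow does not clear it.

No — it falls 40.6 m short of clearing the wall.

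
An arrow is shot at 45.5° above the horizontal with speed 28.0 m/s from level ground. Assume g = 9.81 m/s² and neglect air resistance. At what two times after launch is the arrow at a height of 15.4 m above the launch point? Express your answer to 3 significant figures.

1.03 s and 3.04 s

v_y0 = 28.0 sin 45.5° = 19.97 m/s.
Set y = v_y0 t − ½ g t² = 15.4: 4.905 t² − 19.97 t + 15.4 = 0.
t = [19.97 ± √(398.8 − 302.1)] / 9.81 = (19.97 ± 9.834) / 9.81, giving t = 1.03 s or t = 3.04 s.
So the arrow is at 15.4 m at t = 1.03 s (rising) and t = 3.04 s (falling).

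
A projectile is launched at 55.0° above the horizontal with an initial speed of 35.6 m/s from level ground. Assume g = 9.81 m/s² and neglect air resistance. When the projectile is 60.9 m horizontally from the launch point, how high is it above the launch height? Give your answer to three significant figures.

43.3 m

v_x = 35.6 cos 55.0° = 20.42 m/s, v_y0 = 35.6 sin 55.0° = 29.16 m/s.
Time to reach x = 60.9 m: t = x / v_x = 60.9 / 20.42 = 2.982 s.
y = v_y0 t − ½ g t² = 29.16×2.982 − 4.905×2.982² = 43.3 m.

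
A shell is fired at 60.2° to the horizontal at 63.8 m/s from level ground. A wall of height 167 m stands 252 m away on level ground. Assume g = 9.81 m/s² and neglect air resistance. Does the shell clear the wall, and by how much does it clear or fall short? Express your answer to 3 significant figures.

No — it falls 36.8 m short of clearing the wall.

v_x = 63.8 cos 60.2° = 31.71 m/s; v_y0 = 63.8 sin 60.2° = 55.36 m/s.
Time to reach the wall: t = 252 / 31.71 = 7.947 s.
Height at that point: y = 55.36×7.947 − 4.905×7.947² = 130.2 m.
That is 167 − 130.2 = 36.8 m below the top of the wall, so the shell does not clear it.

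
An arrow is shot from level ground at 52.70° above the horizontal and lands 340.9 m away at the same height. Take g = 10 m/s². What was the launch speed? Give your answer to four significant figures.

59.46 m/s

On level ground, R = v₀² sin(2θ) / g, so v₀ = √(R g / sin 2θ).
sin(2 × 52.70°) = 0.9641.
v₀ = √(340.9 × 10 / 0.9641) = √3535.9 = 59.46 m/s.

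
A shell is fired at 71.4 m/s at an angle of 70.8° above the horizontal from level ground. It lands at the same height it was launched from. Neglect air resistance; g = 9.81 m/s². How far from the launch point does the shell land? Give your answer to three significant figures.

Components: v_x = 71.4 cos 70.8° = 23.48 m/s, v_y = 71.4 sin 70.8° = 67.43 m/s.
Time of flight (same landing height): t = 2 v_y / g = 2 × 67.43 / 9.81 = 13.75 s.
Range: R = v_x · t = 23.48 × 13.75 = 323 m.

323 m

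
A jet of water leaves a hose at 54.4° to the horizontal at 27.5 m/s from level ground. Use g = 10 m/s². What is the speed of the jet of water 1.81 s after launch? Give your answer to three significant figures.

16.6 m/s

v_x = 27.5 cos 54.4° = 16.01 m/s (constant).
v_y(t) = 27.5 sin 54.4° − g t = 22.36 − 10 × 1.81 = 4.260 m/s.
Speed = √(v_x² + v_y²) = √(256.3 + 18.15) = 16.6 m/s.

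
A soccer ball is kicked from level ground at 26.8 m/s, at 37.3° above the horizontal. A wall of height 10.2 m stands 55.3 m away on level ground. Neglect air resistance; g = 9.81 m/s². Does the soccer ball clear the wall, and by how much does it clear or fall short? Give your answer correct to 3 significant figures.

v_x = 26.8 cos 37.3° = 21.32 m/s; v_y0 = 26.8 sin 37.3° = 16.24 m/s.
Time to reach the wall: t = 55.3 / 21.32 = 2.594 s.
Height at that point: y = 16.24×2.594 − 4.905×2.594² = 9.122 m.
That is 10.2 − 9.122 = 1.08 m below the top of the wall, so the soccer ball does not clear it.

No — it falls 1.08 m short of clearing the wall.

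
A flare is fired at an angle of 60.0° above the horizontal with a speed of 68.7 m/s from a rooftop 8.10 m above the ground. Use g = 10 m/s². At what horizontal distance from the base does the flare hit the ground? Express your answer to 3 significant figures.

413 m

Components: v_x = 68.7 cos 60.0° = 34.35 m/s, v_y = 68.7 sin 60.0° = 59.50 m/s.
Vertical: 0 = 8.10 + 59.50 t − ½(10) t² ⇒ 5.000 t² − 59.50 t − 8.10 = 0.
t = [59.50 + √(3540 + 162.0)] / 10.00 = 12.03 s.
Horizontal: R = v_x · t = 34.35 × 12.03 = 413 m.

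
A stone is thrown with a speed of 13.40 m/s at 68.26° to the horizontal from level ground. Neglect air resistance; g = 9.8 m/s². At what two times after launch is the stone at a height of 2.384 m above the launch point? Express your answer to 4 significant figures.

0.2087 s and 2.332 s

v_y0 = 13.40 sin 68.26° = 12.447 m/s.
Set y = v_y0 t − ½ g t² = 2.384: 4.900 t² − 12.447 t + 2.384 = 0.
t = [12.447 ± √(154.93 − 46.726)] / 9.8 = (12.447 ± 10.402) / 9.8, giving t = 0.2087 s or t = 2.332 s.
So the stone is at 2.384 m at t = 0.2087 s (rising) and t = 2.332 s (falling).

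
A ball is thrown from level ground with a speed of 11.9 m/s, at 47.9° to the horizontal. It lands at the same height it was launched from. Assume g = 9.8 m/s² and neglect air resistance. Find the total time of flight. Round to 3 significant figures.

1.80 s

Vertical component: v_y = 11.9 sin 47.9° = 8.830 m/s.
For a projectile landing at launch height, time of flight is t = 2 v_y / g = 2 × 8.830 / 9.8 = 1.80 s.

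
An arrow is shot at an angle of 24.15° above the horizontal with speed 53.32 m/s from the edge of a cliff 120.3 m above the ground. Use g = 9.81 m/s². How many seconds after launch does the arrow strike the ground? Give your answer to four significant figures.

Vertical component: v_y = 53.32 sin 24.15° = 21.815 m/s.
Taking up as positive with launch at y = 120.3 m, landing at y = 0: 0 = 120.3 + 21.815 t − ½(9.81) t².
Solving 4.905 t² − 21.815 t − 120.3 = 0 gives t = [21.815 + √(21.815² + 4·4.905·120.3)] / 9.810 = 7.652 s.

7.652 s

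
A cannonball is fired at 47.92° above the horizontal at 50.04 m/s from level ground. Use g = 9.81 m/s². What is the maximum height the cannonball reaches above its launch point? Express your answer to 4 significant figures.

70.31 m

Vertical component of launch velocity: v_y = 50.04 sin 47.92° = 37.140 m/s.
At the highest point the vertical velocity is zero, so v_y² = 2 g h_max.
h_max = (37.140)² / (2 × 9.81) = 1379.4 / 19.62 = 70.31 m.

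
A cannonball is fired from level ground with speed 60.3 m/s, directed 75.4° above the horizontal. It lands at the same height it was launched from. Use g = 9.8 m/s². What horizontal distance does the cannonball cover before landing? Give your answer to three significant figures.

181 m

Components: v_x = 60.3 cos 75.4° = 15.20 m/s, v_y = 60.3 sin 75.4° = 58.35 m/s.
Time of flight (same landing height): t = 2 v_y / g = 2 × 58.35 / 9.8 = 11.91 s.
Range: R = v_x · t = 15.20 × 11.91 = 181 m.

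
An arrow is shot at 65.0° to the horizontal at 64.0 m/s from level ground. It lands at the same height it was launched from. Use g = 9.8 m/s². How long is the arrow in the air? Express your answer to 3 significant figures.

11.8 s

Vertical component: v_y = 64.0 sin 65.0° = 58.00 m/s.
For a projectile landing at launch height, time of flight is t = 2 v_y / g = 2 × 58.00 / 9.8 = 11.8 s.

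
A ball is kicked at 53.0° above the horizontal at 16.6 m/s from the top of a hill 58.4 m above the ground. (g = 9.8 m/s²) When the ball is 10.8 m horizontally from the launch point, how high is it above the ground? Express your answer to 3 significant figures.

67.0 m

v_x = 16.6 cos 53.0° = 9.990 m/s, v_y0 = 16.6 sin 53.0° = 13.26 m/s.
Time to reach x = 10.8 m: t = x / v_x = 10.8 / 9.990 = 1.081 s.
y = 58.4 + v_y0 t − ½ g t² = 58.4 + 13.26×1.081 − 4.900×1.081² = 67.0 m.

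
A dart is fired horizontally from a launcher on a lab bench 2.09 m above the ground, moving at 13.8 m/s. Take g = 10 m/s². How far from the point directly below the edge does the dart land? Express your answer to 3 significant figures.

8.92 m

Initial vertical velocity is zero, so the fall time comes from h = ½ g t²: t = √(2 × 2.09 / 10) = 0.6465 s.
Horizontal motion is uniform at 13.8 m/s, so x = 13.8 × 0.6465 = 8.92 m.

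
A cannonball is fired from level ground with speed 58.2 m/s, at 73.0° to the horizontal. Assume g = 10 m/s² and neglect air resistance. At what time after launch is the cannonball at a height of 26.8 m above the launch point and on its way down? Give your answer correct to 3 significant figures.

10.6 s

v_y0 = 58.2 sin 73.0° = 55.66 m/s.
Set y = v_y0 t − ½ g t² = 26.8: 5.000 t² − 55.66 t + 26.8 = 0.
t = [55.66 ± √(3098 − 536.0)] / 10 = (55.66 ± 50.62) / 10, giving t = 0.504 s or t = 10.6 s.
On the way down corresponds to the larger root: t = 10.6 s.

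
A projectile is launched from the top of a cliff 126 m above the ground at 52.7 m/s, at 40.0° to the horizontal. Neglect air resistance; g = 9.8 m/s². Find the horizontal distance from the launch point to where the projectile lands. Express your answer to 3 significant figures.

Components: v_x = 52.7 cos 40.0° = 40.37 m/s, v_y = 52.7 sin 40.0° = 33.87 m/s.
Vertical: 0 = 126 + 33.87 t − ½(9.8) t² ⇒ 4.900 t² − 33.87 t − 126 = 0.
t = [33.87 + √(1147 + 2470)] / 9.800 = 9.593 s.
Horizontal: R = v_x · t = 40.37 × 9.593 = 387 m.

387 m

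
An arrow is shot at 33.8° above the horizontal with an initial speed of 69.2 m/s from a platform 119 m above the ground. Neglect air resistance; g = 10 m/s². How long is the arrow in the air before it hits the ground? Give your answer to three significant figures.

Vertical component: v_y = 69.2 sin 33.8° = 38.50 m/s.
Taking up as positive with launch at y = 119 m, landing at y = 0: 0 = 119 + 38.50 t − ½(10) t².
Solving 5.000 t² − 38.50 t − 119 = 0 gives t = [38.50 + √(38.50² + 4·5.000·119)] / 10.00 = 10.1 s.

10.1 s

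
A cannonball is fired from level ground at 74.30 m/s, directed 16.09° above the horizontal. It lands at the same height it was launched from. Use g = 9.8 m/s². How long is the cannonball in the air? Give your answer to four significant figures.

4.202 s

Vertical component: v_y = 74.30 sin 16.09° = 20.592 m/s.
For a projectile landing at launch height, time of flight is t = 2 v_y / g = 2 × 20.592 / 9.8 = 4.202 s.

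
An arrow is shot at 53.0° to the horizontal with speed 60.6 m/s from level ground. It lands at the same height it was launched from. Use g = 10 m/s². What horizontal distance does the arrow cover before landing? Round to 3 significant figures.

Components: v_x = 60.6 cos 53.0° = 36.47 m/s, v_y = 60.6 sin 53.0° = 48.40 m/s.
Time of flight (same landing height): t = 2 v_y / g = 2 × 48.40 / 10 = 9.680 s.
Range: R = v_x · t = 36.47 × 9.680 = 353 m.

353 m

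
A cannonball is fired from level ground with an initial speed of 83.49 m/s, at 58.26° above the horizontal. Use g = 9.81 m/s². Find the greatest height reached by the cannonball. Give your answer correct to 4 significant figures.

Vertical component of launch velocity: v_y = 83.49 sin 58.26° = 71.004 m/s.
At the highest point the vertical velocity is zero, so v_y² = 2 g h_max.
h_max = (71.004)² / (2 × 9.81) = 5041.6 / 19.62 = 257.0 m.

257.0 m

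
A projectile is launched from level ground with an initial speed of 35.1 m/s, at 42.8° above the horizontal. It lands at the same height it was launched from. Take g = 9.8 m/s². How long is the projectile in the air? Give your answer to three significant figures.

Vertical component: v_y = 35.1 sin 42.8° = 23.85 m/s.
For a projectile landing at launch height, time of flight is t = 2 v_y / g = 2 × 23.85 / 9.8 = 4.87 s.

4.87 s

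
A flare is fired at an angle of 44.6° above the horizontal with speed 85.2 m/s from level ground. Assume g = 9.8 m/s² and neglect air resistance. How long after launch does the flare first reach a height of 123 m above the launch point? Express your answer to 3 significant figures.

v_y0 = 85.2 sin 44.6° = 59.82 m/s.
Set y = v_y0 t − ½ g t² = 123: 4.900 t² − 59.82 t + 123 = 0.
t = [59.82 ± √(3578 − 2411)] / 9.8 = (59.82 ± 34.16) / 9.8, giving t = 2.62 s or t = 9.59 s.
The flare is on the way up at the first time, so t = 2.62 s.

2.62 s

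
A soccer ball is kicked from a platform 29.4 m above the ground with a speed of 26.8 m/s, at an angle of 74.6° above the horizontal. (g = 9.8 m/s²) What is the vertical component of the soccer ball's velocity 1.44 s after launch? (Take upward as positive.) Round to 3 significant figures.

11.7 m/s

Initial vertical component: v_y0 = 26.8 sin 74.6° = 25.84 m/s.
v_y(t) = v_y0 − g t = 25.84 − 9.8 × 1.44 = 11.7 m/s.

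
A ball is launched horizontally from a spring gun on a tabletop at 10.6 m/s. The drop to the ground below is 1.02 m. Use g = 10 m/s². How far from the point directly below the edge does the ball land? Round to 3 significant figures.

4.79 m

Initial vertical velocity is zero, so the fall time comes from h = ½ g t²: t = √(2 × 1.02 / 10) = 0.4517 s.
Horizontal motion is uniform at 10.6 m/s, so x = 10.6 × 0.4517 = 4.79 m.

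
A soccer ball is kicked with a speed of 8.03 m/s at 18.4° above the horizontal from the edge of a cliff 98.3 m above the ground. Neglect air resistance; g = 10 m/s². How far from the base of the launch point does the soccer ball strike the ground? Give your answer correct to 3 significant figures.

35.8 m

Components: v_x = 8.03 cos 18.4° = 7.619 m/s, v_y = 8.03 sin 18.4° = 2.535 m/s.
Vertical: 0 = 98.3 + 2.535 t − ½(10) t² ⇒ 5.000 t² − 2.535 t − 98.3 = 0.
t = [2.535 + √(6.426 + 1966)] / 10.00 = 4.695 s.
Horizontal: R = v_x · t = 7.619 × 4.695 = 35.8 m.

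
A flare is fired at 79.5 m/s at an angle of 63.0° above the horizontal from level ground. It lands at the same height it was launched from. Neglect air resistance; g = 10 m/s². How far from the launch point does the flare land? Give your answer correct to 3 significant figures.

Components: v_x = 79.5 cos 63.0° = 36.09 m/s, v_y = 79.5 sin 63.0° = 70.84 m/s.
Time of flight (same landing height): t = 2 v_y / g = 2 × 70.84 / 10 = 14.17 s.
Range: R = v_x · t = 36.09 × 14.17 = 511 m.

511 m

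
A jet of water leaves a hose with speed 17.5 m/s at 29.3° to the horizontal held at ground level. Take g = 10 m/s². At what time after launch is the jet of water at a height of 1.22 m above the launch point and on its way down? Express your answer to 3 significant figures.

v_y0 = 17.5 sin 29.3° = 8.564 m/s.
Set y = v_y0 t − ½ g t² = 1.22: 5.000 t² − 8.564 t + 1.22 = 0.
t = [8.564 ± √(73.34 − 24.40)] / 10 = (8.564 ± 6.996) / 10, giving t = 0.157 s or t = 1.56 s.
On the way down corresponds to the larger root: t = 1.56 s.

1.56 s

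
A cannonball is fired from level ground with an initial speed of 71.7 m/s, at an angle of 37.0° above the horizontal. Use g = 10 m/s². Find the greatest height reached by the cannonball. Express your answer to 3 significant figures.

Vertical component of launch velocity: v_y = 71.7 sin 37.0° = 43.15 m/s.
At the highest point the vertical velocity is zero, so v_y² = 2 g h_max.
h_max = (43.15)² / (2 × 10) = 1862 / 20.00 = 93.1 m.

93.1 m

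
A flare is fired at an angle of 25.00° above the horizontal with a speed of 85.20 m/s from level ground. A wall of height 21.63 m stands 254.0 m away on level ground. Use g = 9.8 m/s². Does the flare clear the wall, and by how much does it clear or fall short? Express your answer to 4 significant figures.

v_x = 85.20 cos 25.00° = 77.217 m/s; v_y0 = 85.20 sin 25.00° = 36.007 m/s.
Time to reach the wall: t = 254.0 / 77.217 = 3.2894 s.
Height at that point: y = 36.007×3.2894 − 4.900×3.2894² = 65.423 m.
That is 65.423 − 21.63 = 43.79 m above the top of the wall, so the flare clears it.

Yes — it clears the wall by 43.79 m.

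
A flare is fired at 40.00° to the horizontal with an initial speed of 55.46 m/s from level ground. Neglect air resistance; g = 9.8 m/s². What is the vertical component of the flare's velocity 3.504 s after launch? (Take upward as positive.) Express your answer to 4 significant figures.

1.310 m/s

Initial vertical component: v_y0 = 55.46 sin 40.00° = 35.649 m/s.
v_y(t) = v_y0 − g t = 35.649 − 9.8 × 3.504 = 1.310 m/s.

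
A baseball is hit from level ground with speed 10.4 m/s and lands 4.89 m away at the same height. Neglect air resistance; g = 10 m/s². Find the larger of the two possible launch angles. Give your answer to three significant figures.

Level-ground range: R = v₀² sin(2θ)/g ⇒ sin 2θ = R g / v₀² = 4.89×10/10.4² = 0.4521.
2θ = arcsin(0.4521) = 26.88° or 180° − 26.88° = 153.12°.
So θ = 13.4° or θ = 76.6°.

76.6°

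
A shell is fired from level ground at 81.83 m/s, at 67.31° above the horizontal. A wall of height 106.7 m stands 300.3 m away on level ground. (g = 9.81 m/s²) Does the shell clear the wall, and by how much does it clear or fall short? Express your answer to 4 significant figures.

Yes — it clears the wall by 167.6 m.

v_x = 81.83 cos 67.31° = 31.566 m/s; v_y0 = 81.83 sin 67.31° = 75.497 m/s.
Time to reach the wall: t = 300.3 / 31.566 = 9.5134 s.
Height at that point: y = 75.497×9.5134 − 4.905×9.5134² = 274.31 m.
That is 274.31 − 106.7 = 167.6 m above the top of the wall, so the shell clears it.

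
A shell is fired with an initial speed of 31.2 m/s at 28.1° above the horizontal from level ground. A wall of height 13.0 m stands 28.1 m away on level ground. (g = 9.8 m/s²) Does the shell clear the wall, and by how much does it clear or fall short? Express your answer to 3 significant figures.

No — it falls 3.10 m short of clearing the wall.

v_x = 31.2 cos 28.1° = 27.52 m/s; v_y0 = 31.2 sin 28.1° = 14.70 m/s.
Time to reach the wall: t = 28.1 / 27.52 = 1.021 s.
Height at that point: y = 14.70×1.021 − 4.900×1.021² = 9.901 m.
That is 13.0 − 9.901 = 3.10 m below the top of the wall, so the shell does not clear it.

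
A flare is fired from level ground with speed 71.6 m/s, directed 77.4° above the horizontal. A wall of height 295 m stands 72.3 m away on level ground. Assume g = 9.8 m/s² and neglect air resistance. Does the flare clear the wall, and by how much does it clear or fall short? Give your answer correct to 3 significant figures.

v_x = 71.6 cos 77.4° = 15.62 m/s; v_y0 = 71.6 sin 77.4° = 69.88 m/s.
Time to reach the wall: t = 72.3 / 15.62 = 4.629 s.
Height at that point: y = 69.88×4.629 − 4.900×4.629² = 218.5 m.
That is 295 − 218.5 = 76.5 m below the top of the wall, so the flare does not clear it.

No — it falls 76.5 m short of clearing the wall.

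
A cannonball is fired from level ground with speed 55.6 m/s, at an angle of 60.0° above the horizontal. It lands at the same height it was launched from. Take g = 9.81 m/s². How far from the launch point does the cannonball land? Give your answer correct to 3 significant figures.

Components: v_x = 55.6 cos 60.0° = 27.80 m/s, v_y = 55.6 sin 60.0° = 48.15 m/s.
Time of flight (same landing height): t = 2 v_y / g = 2 × 48.15 / 9.81 = 9.817 s.
Range: R = v_x · t = 27.80 × 9.817 = 273 m.

273 m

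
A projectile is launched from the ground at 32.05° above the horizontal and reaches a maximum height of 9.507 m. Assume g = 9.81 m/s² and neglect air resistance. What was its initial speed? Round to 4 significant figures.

At maximum height v_y = 0, so (v₀ sin θ)² = 2 g H.
v₀ sin 32.05° = √(2 × 9.81 × 9.507) = 13.658 m/s.
v₀ = 13.658 / sin 32.05° = 13.658 / 0.5307 = 25.74 m/s.

25.74 m/s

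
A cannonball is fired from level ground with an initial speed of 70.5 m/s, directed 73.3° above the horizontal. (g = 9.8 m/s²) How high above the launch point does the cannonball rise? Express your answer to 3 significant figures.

Vertical component of launch velocity: v_y = 70.5 sin 73.3° = 67.53 m/s.
At the highest point the vertical velocity is zero, so v_y² = 2 g h_max.
h_max = (67.53)² / (2 × 9.8) = 4560 / 19.60 = 233 m.

233 m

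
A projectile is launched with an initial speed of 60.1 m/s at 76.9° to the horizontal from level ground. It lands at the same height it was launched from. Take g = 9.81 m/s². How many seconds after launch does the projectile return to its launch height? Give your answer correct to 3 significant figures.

11.9 s

Vertical component: v_y = 60.1 sin 76.9° = 58.54 m/s.
For a projectile landing at launch height, time of flight is t = 2 v_y / g = 2 × 58.54 / 9.81 = 11.9 s.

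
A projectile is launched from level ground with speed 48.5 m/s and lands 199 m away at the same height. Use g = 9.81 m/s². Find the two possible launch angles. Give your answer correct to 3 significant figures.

28.0° and 62.0°

Level-ground range: R = v₀² sin(2θ)/g ⇒ sin 2θ = R g / v₀² = 199×9.81/48.5² = 0.8299.
2θ = arcsin(0.8299) = 56.09° or 180° − 56.09° = 123.91°.
So θ = 28.0° or θ = 62.0°.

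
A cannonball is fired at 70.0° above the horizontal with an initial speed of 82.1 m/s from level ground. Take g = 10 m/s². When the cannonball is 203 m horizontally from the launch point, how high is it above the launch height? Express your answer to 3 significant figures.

296 m

v_x = 82.1 cos 70.0° = 28.08 m/s, v_y0 = 82.1 sin 70.0° = 77.15 m/s.
Time to reach x = 203 m: t = x / v_x = 203 / 28.08 = 7.229 s.
y = v_y0 t − ½ g t² = 77.15×7.229 − 5.000×7.229² = 296 m.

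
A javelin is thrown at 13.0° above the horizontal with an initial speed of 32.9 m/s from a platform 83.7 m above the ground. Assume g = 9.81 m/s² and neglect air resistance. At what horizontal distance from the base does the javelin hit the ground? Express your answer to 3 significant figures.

159 m

Components: v_x = 32.9 cos 13.0° = 32.06 m/s, v_y = 32.9 sin 13.0° = 7.401 m/s.
Vertical: 0 = 83.7 + 7.401 t − ½(9.81) t² ⇒ 4.905 t² − 7.401 t − 83.7 = 0.
t = [7.401 + √(54.77 + 1642)] / 9.810 = 4.953 s.
Horizontal: R = v_x · t = 32.06 × 4.953 = 159 m.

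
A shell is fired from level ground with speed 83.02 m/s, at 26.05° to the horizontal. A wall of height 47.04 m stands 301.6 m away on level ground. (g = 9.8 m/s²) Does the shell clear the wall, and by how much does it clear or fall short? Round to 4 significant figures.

v_x = 83.02 cos 26.05° = 74.586 m/s; v_y0 = 83.02 sin 26.05° = 36.459 m/s.
Time to reach the wall: t = 301.6 / 74.586 = 4.0437 s.
Height at that point: y = 36.459×4.0437 − 4.900×4.0437² = 67.307 m.
That is 67.307 − 47.04 = 20.27 m above the top of the wall, so the shell clears it.

Yes — it clears the wall by 20.27 m.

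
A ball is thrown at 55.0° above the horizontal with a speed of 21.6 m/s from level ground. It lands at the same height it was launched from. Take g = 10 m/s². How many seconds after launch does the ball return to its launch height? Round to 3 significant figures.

3.54 s

Vertical component: v_y = 21.6 sin 55.0° = 17.69 m/s.
For a projectile landing at launch height, time of flight is t = 2 v_y / g = 2 × 17.69 / 10 = 3.54 s.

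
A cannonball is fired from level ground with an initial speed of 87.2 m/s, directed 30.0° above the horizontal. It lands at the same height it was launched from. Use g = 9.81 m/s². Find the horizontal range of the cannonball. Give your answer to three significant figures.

Components: v_x = 87.2 cos 30.0° = 75.52 m/s, v_y = 87.2 sin 30.0° = 43.60 m/s.
Time of flight (same landing height): t = 2 v_y / g = 2 × 43.60 / 9.81 = 8.889 s.
Range: R = v_x · t = 75.52 × 8.889 = 671 m.

671 m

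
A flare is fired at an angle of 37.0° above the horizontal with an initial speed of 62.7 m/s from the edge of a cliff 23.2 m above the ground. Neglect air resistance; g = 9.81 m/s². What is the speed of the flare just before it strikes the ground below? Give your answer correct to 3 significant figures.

66.2 m/s

v_x = 62.7 cos 37.0° = 50.07 m/s is unchanged throughout.
For the vertical component, v_y² = v_y0² + 2 g h = (37.73)² + 2×9.81×23.2 = 1879, so |v_y| = 43.35 m/s.
Impact speed = √(v_x² + v_y²) = √(2507 + 1879) = 66.2 m/s.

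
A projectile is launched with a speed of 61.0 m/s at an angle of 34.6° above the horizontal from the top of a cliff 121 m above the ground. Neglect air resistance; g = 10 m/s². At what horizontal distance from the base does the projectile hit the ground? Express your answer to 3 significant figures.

476 m

Components: v_x = 61.0 cos 34.6° = 50.21 m/s, v_y = 61.0 sin 34.6° = 34.64 m/s.
Vertical: 0 = 121 + 34.64 t − ½(10) t² ⇒ 5.000 t² − 34.64 t − 121 = 0.
t = [34.64 + √(1200 + 2420)] / 10.00 = 9.481 s.
Horizontal: R = v_x · t = 50.21 × 9.481 = 476 m.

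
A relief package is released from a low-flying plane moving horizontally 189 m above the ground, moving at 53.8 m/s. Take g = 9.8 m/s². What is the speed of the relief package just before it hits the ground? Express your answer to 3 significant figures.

81.2 m/s

Fall time: t = √(2 × 189 / 9.8) = 6.211 s.
At impact: v_x = 53.8 m/s (unchanged), v_y = g t = 9.8 × 6.211 = 60.87 m/s.
Speed = √(v_x² + v_y²) = √(2894 + 3705) = 81.2 m/s.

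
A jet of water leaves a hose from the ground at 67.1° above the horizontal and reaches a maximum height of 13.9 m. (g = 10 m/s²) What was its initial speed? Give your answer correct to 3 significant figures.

18.1 m/s

At maximum height v_y = 0, so (v₀ sin θ)² = 2 g H.
v₀ sin 67.1° = √(2 × 10 × 13.9) = 16.67 m/s.
v₀ = 16.67 / sin 67.1° = 16.67 / 0.9212 = 18.1 m/s.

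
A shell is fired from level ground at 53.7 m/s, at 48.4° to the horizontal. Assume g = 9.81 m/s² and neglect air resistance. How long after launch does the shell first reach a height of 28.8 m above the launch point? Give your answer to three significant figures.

0.794 s

v_y0 = 53.7 sin 48.4° = 40.16 m/s.
Set y = v_y0 t − ½ g t² = 28.8: 4.905 t² − 40.16 t + 28.8 = 0.
t = [40.16 ± √(1613 − 565.1)] / 9.81 = (40.16 ± 32.37) / 9.81, giving t = 0.794 s or t = 7.39 s.
The shell is on the way up at the first time, so t = 0.794 s.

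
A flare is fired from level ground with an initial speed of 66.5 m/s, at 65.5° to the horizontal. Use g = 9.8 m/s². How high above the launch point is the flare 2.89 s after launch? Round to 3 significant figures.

v_y0 = 66.5 sin 65.5° = 60.51 m/s.
y(t) = v_y0 t − ½ g t² = 60.51×2.89 − 4.900×2.89² = 134 m.

134 m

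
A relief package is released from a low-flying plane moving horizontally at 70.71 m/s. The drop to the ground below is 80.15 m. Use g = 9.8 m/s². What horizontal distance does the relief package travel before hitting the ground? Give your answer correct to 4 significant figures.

286.0 m

Initial vertical velocity is zero, so the fall time comes from h = ½ g t²: t = √(2 × 80.15 / 9.8) = 4.0444 s.
Horizontal motion is uniform at 70.71 m/s, so x = 70.71 × 4.0444 = 286.0 m.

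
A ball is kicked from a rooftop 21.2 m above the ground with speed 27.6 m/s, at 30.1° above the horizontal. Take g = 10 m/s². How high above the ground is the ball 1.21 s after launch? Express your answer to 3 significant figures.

v_y0 = 27.6 sin 30.1° = 13.84 m/s.
y(t) = 21.2 + v_y0 t − ½ g t² = 21.2 + 13.84×1.21 − ½×10×1.21² = 30.6 m.

30.6 m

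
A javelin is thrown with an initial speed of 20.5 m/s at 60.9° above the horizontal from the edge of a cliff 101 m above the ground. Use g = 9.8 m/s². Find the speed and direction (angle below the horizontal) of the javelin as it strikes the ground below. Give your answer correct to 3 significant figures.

49.0 m/s at 78.3° below the horizontal

v_x = 20.5 cos 60.9° = 9.970 m/s (constant).
|v_y| at impact = √((17.91)² + 2×9.8×101) = 47.96 m/s.
Speed = √(9.970² + 47.96²) = 49.0 m/s; angle = arctan(47.96/9.970) = 78.3° below horizontal.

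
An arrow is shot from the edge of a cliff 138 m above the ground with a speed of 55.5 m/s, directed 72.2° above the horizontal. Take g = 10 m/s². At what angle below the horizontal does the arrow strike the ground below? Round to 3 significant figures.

77.2°

v_x = 55.5 cos 72.2° = 16.97 m/s.
At impact |v_y| = √(v_y0² + 2 g h) = √(52.84² + 2×10×138) = 74.51 m/s.
Angle below horizontal = arctan(|v_y| / v_x) = arctan(74.51 / 16.97) = 77.2°.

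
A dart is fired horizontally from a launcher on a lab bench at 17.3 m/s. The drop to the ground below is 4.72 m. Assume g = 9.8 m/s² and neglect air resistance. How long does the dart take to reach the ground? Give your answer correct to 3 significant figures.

The horizontal speed doesn't affect the fall. With v_y0 = 0, h = ½ g t².
t = √(2 × 4.72 / 9.8) = √0.9633 = 0.981 s.

0.981 s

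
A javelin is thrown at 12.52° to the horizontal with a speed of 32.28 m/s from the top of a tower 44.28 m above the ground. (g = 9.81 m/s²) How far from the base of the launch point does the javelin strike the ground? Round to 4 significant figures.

Components: v_x = 32.28 cos 12.52° = 31.512 m/s, v_y = 32.28 sin 12.52° = 6.9977 m/s.
Vertical: 0 = 44.28 + 6.9977 t − ½(9.81) t² ⇒ 4.905 t² − 6.9977 t − 44.28 = 0.
t = [6.9977 + √(48.968 + 868.77)] / 9.810 = 3.8014 s.
Horizontal: R = v_x · t = 31.512 × 3.8014 = 119.8 m.

119.8 m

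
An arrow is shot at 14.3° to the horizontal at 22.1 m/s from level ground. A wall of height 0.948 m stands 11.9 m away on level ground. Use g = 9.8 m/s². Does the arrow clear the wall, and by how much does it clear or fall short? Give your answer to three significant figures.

v_x = 22.1 cos 14.3° = 21.42 m/s; v_y0 = 22.1 sin 14.3° = 5.459 m/s.
Time to reach the wall: t = 11.9 / 21.42 = 0.5556 s.
Height at that point: y = 5.459×0.5556 − 4.900×0.5556² = 1.520 m.
That is 1.520 − 0.948 = 0.572 m above the top of the wall, so the arrow clears it.

Yes — it clears the wall by 0.572 m.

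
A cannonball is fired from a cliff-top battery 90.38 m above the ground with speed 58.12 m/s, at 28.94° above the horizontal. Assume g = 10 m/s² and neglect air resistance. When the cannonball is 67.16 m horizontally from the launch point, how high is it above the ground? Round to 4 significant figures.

118.8 m

v_x = 58.12 cos 28.94° = 50.862 m/s, v_y0 = 58.12 sin 28.94° = 28.124 m/s.
Time to reach x = 67.16 m: t = x / v_x = 67.16 / 50.862 = 1.3204 s.
y = 90.38 + v_y0 t − ½ g t² = 90.38 + 28.124×1.3204 − 5.000×1.3204² = 118.8 m.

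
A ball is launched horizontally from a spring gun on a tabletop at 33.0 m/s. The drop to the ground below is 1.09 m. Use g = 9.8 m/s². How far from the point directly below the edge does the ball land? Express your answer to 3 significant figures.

Initial vertical velocity is zero, so the fall time comes from h = ½ g t²: t = √(2 × 1.09 / 9.8) = 0.4716 s.
Horizontal motion is uniform at 33.0 m/s, so x = 33.0 × 0.4716 = 15.6 m.

15.6 m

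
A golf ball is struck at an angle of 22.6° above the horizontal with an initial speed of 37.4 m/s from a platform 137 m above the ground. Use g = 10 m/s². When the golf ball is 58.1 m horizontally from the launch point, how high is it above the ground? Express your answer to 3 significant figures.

147 m

v_x = 37.4 cos 22.6° = 34.53 m/s, v_y0 = 37.4 sin 22.6° = 14.37 m/s.
Time to reach x = 58.1 m: t = x / v_x = 58.1 / 34.53 = 1.683 s.
y = 137 + v_y0 t − ½ g t² = 137 + 14.37×1.683 − 5.000×1.683² = 147 m.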